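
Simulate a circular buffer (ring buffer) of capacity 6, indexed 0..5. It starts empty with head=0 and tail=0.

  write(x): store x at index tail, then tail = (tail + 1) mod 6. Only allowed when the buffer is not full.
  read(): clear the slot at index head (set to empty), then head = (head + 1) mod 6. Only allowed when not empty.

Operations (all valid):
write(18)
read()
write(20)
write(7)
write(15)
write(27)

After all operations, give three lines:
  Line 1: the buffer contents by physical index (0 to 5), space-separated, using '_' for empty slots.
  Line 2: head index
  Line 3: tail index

write(18): buf=[18 _ _ _ _ _], head=0, tail=1, size=1
read(): buf=[_ _ _ _ _ _], head=1, tail=1, size=0
write(20): buf=[_ 20 _ _ _ _], head=1, tail=2, size=1
write(7): buf=[_ 20 7 _ _ _], head=1, tail=3, size=2
write(15): buf=[_ 20 7 15 _ _], head=1, tail=4, size=3
write(27): buf=[_ 20 7 15 27 _], head=1, tail=5, size=4

Answer: _ 20 7 15 27 _
1
5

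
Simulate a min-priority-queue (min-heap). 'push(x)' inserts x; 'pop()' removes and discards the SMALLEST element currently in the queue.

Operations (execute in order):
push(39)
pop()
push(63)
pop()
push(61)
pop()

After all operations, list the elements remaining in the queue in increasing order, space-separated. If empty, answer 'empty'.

push(39): heap contents = [39]
pop() → 39: heap contents = []
push(63): heap contents = [63]
pop() → 63: heap contents = []
push(61): heap contents = [61]
pop() → 61: heap contents = []

Answer: empty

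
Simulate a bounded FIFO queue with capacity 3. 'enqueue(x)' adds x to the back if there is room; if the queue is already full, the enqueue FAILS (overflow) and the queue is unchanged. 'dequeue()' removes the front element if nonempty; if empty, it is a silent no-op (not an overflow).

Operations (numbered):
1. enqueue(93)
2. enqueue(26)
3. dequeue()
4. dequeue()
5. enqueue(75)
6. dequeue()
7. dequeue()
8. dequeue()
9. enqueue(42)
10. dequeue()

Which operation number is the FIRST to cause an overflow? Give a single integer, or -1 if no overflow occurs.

1. enqueue(93): size=1
2. enqueue(26): size=2
3. dequeue(): size=1
4. dequeue(): size=0
5. enqueue(75): size=1
6. dequeue(): size=0
7. dequeue(): empty, no-op, size=0
8. dequeue(): empty, no-op, size=0
9. enqueue(42): size=1
10. dequeue(): size=0

Answer: -1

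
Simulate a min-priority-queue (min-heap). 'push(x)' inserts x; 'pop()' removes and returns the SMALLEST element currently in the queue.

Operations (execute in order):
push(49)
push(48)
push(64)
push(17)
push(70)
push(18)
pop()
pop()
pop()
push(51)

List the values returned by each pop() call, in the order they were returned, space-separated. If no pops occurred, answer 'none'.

Answer: 17 18 48

Derivation:
push(49): heap contents = [49]
push(48): heap contents = [48, 49]
push(64): heap contents = [48, 49, 64]
push(17): heap contents = [17, 48, 49, 64]
push(70): heap contents = [17, 48, 49, 64, 70]
push(18): heap contents = [17, 18, 48, 49, 64, 70]
pop() → 17: heap contents = [18, 48, 49, 64, 70]
pop() → 18: heap contents = [48, 49, 64, 70]
pop() → 48: heap contents = [49, 64, 70]
push(51): heap contents = [49, 51, 64, 70]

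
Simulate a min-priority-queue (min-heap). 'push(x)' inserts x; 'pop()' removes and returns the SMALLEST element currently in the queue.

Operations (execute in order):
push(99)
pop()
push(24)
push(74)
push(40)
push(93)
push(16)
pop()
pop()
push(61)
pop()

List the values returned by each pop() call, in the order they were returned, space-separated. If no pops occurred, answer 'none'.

push(99): heap contents = [99]
pop() → 99: heap contents = []
push(24): heap contents = [24]
push(74): heap contents = [24, 74]
push(40): heap contents = [24, 40, 74]
push(93): heap contents = [24, 40, 74, 93]
push(16): heap contents = [16, 24, 40, 74, 93]
pop() → 16: heap contents = [24, 40, 74, 93]
pop() → 24: heap contents = [40, 74, 93]
push(61): heap contents = [40, 61, 74, 93]
pop() → 40: heap contents = [61, 74, 93]

Answer: 99 16 24 40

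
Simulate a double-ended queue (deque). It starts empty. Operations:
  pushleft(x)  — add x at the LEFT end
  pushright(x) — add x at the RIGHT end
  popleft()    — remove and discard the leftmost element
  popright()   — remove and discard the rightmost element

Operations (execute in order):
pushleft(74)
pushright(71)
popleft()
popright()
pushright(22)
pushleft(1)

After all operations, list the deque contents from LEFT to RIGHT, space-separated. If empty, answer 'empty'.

Answer: 1 22

Derivation:
pushleft(74): [74]
pushright(71): [74, 71]
popleft(): [71]
popright(): []
pushright(22): [22]
pushleft(1): [1, 22]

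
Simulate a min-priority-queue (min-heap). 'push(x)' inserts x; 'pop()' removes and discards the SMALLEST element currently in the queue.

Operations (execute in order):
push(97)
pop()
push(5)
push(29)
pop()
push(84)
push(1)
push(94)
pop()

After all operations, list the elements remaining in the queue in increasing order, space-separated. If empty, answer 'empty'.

push(97): heap contents = [97]
pop() → 97: heap contents = []
push(5): heap contents = [5]
push(29): heap contents = [5, 29]
pop() → 5: heap contents = [29]
push(84): heap contents = [29, 84]
push(1): heap contents = [1, 29, 84]
push(94): heap contents = [1, 29, 84, 94]
pop() → 1: heap contents = [29, 84, 94]

Answer: 29 84 94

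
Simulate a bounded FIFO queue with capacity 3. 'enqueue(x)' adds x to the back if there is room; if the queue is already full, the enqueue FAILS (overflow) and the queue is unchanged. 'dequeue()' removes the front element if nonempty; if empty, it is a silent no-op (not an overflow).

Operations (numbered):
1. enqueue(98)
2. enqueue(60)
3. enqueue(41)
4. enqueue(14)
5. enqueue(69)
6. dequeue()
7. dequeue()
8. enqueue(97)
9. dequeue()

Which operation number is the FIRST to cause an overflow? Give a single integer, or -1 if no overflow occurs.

1. enqueue(98): size=1
2. enqueue(60): size=2
3. enqueue(41): size=3
4. enqueue(14): size=3=cap → OVERFLOW (fail)
5. enqueue(69): size=3=cap → OVERFLOW (fail)
6. dequeue(): size=2
7. dequeue(): size=1
8. enqueue(97): size=2
9. dequeue(): size=1

Answer: 4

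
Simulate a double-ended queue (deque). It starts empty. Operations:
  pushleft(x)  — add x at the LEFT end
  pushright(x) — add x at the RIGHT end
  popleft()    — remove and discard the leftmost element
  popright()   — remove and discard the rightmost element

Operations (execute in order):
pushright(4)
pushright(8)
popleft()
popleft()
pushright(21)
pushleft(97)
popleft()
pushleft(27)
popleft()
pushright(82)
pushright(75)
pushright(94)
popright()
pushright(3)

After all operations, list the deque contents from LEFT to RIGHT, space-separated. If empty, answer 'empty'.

pushright(4): [4]
pushright(8): [4, 8]
popleft(): [8]
popleft(): []
pushright(21): [21]
pushleft(97): [97, 21]
popleft(): [21]
pushleft(27): [27, 21]
popleft(): [21]
pushright(82): [21, 82]
pushright(75): [21, 82, 75]
pushright(94): [21, 82, 75, 94]
popright(): [21, 82, 75]
pushright(3): [21, 82, 75, 3]

Answer: 21 82 75 3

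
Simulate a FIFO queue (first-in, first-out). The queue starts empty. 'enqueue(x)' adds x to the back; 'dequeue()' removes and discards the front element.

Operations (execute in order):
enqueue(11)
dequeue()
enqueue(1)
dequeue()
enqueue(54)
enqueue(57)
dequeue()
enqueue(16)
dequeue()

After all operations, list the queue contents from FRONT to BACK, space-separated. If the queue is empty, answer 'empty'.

Answer: 16

Derivation:
enqueue(11): [11]
dequeue(): []
enqueue(1): [1]
dequeue(): []
enqueue(54): [54]
enqueue(57): [54, 57]
dequeue(): [57]
enqueue(16): [57, 16]
dequeue(): [16]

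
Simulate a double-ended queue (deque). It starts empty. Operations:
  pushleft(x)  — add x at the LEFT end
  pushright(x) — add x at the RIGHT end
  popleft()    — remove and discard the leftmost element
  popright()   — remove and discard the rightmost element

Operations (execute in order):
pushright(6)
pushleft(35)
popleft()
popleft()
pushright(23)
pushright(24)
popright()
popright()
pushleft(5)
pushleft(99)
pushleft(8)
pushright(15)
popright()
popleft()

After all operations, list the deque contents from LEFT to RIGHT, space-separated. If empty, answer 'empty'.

pushright(6): [6]
pushleft(35): [35, 6]
popleft(): [6]
popleft(): []
pushright(23): [23]
pushright(24): [23, 24]
popright(): [23]
popright(): []
pushleft(5): [5]
pushleft(99): [99, 5]
pushleft(8): [8, 99, 5]
pushright(15): [8, 99, 5, 15]
popright(): [8, 99, 5]
popleft(): [99, 5]

Answer: 99 5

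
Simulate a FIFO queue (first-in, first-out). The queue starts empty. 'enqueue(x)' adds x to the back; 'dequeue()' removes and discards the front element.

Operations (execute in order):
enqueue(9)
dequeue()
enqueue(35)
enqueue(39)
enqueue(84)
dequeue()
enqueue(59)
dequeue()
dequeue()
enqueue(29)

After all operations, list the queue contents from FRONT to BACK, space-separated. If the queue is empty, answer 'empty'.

Answer: 59 29

Derivation:
enqueue(9): [9]
dequeue(): []
enqueue(35): [35]
enqueue(39): [35, 39]
enqueue(84): [35, 39, 84]
dequeue(): [39, 84]
enqueue(59): [39, 84, 59]
dequeue(): [84, 59]
dequeue(): [59]
enqueue(29): [59, 29]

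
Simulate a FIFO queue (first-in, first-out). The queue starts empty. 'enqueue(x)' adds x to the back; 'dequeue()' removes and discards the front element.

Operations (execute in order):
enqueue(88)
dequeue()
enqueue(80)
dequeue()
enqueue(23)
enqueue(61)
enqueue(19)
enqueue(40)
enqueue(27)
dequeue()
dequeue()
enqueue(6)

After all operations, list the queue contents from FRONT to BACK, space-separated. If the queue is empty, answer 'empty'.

enqueue(88): [88]
dequeue(): []
enqueue(80): [80]
dequeue(): []
enqueue(23): [23]
enqueue(61): [23, 61]
enqueue(19): [23, 61, 19]
enqueue(40): [23, 61, 19, 40]
enqueue(27): [23, 61, 19, 40, 27]
dequeue(): [61, 19, 40, 27]
dequeue(): [19, 40, 27]
enqueue(6): [19, 40, 27, 6]

Answer: 19 40 27 6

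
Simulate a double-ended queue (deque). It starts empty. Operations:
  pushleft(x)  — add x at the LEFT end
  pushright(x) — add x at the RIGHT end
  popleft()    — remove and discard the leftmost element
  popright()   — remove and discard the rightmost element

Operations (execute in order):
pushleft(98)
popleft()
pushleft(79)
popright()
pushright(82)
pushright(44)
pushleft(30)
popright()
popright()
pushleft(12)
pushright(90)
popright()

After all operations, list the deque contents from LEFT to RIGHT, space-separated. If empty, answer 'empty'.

Answer: 12 30

Derivation:
pushleft(98): [98]
popleft(): []
pushleft(79): [79]
popright(): []
pushright(82): [82]
pushright(44): [82, 44]
pushleft(30): [30, 82, 44]
popright(): [30, 82]
popright(): [30]
pushleft(12): [12, 30]
pushright(90): [12, 30, 90]
popright(): [12, 30]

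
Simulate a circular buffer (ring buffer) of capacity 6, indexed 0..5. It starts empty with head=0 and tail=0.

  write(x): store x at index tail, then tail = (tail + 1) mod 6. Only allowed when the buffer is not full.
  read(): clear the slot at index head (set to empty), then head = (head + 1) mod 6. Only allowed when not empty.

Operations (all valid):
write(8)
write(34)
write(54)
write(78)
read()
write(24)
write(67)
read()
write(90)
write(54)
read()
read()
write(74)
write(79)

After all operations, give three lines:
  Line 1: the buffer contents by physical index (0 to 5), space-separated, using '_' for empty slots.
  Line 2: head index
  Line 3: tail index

Answer: 90 54 74 79 24 67
4
4

Derivation:
write(8): buf=[8 _ _ _ _ _], head=0, tail=1, size=1
write(34): buf=[8 34 _ _ _ _], head=0, tail=2, size=2
write(54): buf=[8 34 54 _ _ _], head=0, tail=3, size=3
write(78): buf=[8 34 54 78 _ _], head=0, tail=4, size=4
read(): buf=[_ 34 54 78 _ _], head=1, tail=4, size=3
write(24): buf=[_ 34 54 78 24 _], head=1, tail=5, size=4
write(67): buf=[_ 34 54 78 24 67], head=1, tail=0, size=5
read(): buf=[_ _ 54 78 24 67], head=2, tail=0, size=4
write(90): buf=[90 _ 54 78 24 67], head=2, tail=1, size=5
write(54): buf=[90 54 54 78 24 67], head=2, tail=2, size=6
read(): buf=[90 54 _ 78 24 67], head=3, tail=2, size=5
read(): buf=[90 54 _ _ 24 67], head=4, tail=2, size=4
write(74): buf=[90 54 74 _ 24 67], head=4, tail=3, size=5
write(79): buf=[90 54 74 79 24 67], head=4, tail=4, size=6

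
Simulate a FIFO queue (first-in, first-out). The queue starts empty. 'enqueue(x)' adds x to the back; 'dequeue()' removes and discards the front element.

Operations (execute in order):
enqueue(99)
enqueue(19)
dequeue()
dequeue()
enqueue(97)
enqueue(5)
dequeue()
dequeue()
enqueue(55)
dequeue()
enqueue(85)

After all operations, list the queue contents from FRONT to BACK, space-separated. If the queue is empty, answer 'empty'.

Answer: 85

Derivation:
enqueue(99): [99]
enqueue(19): [99, 19]
dequeue(): [19]
dequeue(): []
enqueue(97): [97]
enqueue(5): [97, 5]
dequeue(): [5]
dequeue(): []
enqueue(55): [55]
dequeue(): []
enqueue(85): [85]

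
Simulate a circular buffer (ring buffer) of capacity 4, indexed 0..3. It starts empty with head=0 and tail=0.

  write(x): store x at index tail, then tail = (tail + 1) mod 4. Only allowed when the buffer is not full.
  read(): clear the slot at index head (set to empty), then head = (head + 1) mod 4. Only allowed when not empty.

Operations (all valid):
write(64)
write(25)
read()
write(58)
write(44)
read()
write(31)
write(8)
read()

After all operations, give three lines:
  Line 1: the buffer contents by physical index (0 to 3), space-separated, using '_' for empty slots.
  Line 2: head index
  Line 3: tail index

Answer: 31 8 _ 44
3
2

Derivation:
write(64): buf=[64 _ _ _], head=0, tail=1, size=1
write(25): buf=[64 25 _ _], head=0, tail=2, size=2
read(): buf=[_ 25 _ _], head=1, tail=2, size=1
write(58): buf=[_ 25 58 _], head=1, tail=3, size=2
write(44): buf=[_ 25 58 44], head=1, tail=0, size=3
read(): buf=[_ _ 58 44], head=2, tail=0, size=2
write(31): buf=[31 _ 58 44], head=2, tail=1, size=3
write(8): buf=[31 8 58 44], head=2, tail=2, size=4
read(): buf=[31 8 _ 44], head=3, tail=2, size=3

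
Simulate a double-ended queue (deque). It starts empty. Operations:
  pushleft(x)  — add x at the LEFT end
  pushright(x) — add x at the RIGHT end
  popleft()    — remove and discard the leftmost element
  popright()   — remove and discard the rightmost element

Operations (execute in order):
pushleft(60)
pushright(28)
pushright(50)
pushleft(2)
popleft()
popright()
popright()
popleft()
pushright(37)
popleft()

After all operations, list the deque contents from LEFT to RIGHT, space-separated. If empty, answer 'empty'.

Answer: empty

Derivation:
pushleft(60): [60]
pushright(28): [60, 28]
pushright(50): [60, 28, 50]
pushleft(2): [2, 60, 28, 50]
popleft(): [60, 28, 50]
popright(): [60, 28]
popright(): [60]
popleft(): []
pushright(37): [37]
popleft(): []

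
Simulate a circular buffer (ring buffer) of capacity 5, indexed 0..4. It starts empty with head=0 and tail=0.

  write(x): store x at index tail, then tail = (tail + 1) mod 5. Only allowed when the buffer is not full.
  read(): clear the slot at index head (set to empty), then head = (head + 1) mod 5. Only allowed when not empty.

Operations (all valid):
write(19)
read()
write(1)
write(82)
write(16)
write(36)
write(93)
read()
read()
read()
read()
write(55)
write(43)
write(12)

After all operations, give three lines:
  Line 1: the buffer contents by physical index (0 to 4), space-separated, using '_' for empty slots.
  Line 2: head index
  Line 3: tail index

Answer: 93 55 43 12 _
0
4

Derivation:
write(19): buf=[19 _ _ _ _], head=0, tail=1, size=1
read(): buf=[_ _ _ _ _], head=1, tail=1, size=0
write(1): buf=[_ 1 _ _ _], head=1, tail=2, size=1
write(82): buf=[_ 1 82 _ _], head=1, tail=3, size=2
write(16): buf=[_ 1 82 16 _], head=1, tail=4, size=3
write(36): buf=[_ 1 82 16 36], head=1, tail=0, size=4
write(93): buf=[93 1 82 16 36], head=1, tail=1, size=5
read(): buf=[93 _ 82 16 36], head=2, tail=1, size=4
read(): buf=[93 _ _ 16 36], head=3, tail=1, size=3
read(): buf=[93 _ _ _ 36], head=4, tail=1, size=2
read(): buf=[93 _ _ _ _], head=0, tail=1, size=1
write(55): buf=[93 55 _ _ _], head=0, tail=2, size=2
write(43): buf=[93 55 43 _ _], head=0, tail=3, size=3
write(12): buf=[93 55 43 12 _], head=0, tail=4, size=4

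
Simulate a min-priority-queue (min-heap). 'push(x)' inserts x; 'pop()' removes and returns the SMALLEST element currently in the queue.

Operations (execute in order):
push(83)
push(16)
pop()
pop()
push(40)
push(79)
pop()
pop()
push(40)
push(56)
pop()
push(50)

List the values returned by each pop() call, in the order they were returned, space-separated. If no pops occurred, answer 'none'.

push(83): heap contents = [83]
push(16): heap contents = [16, 83]
pop() → 16: heap contents = [83]
pop() → 83: heap contents = []
push(40): heap contents = [40]
push(79): heap contents = [40, 79]
pop() → 40: heap contents = [79]
pop() → 79: heap contents = []
push(40): heap contents = [40]
push(56): heap contents = [40, 56]
pop() → 40: heap contents = [56]
push(50): heap contents = [50, 56]

Answer: 16 83 40 79 40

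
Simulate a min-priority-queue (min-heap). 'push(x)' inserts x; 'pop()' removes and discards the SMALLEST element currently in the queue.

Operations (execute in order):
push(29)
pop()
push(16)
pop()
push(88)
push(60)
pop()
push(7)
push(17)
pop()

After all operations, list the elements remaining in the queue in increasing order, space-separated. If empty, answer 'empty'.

Answer: 17 88

Derivation:
push(29): heap contents = [29]
pop() → 29: heap contents = []
push(16): heap contents = [16]
pop() → 16: heap contents = []
push(88): heap contents = [88]
push(60): heap contents = [60, 88]
pop() → 60: heap contents = [88]
push(7): heap contents = [7, 88]
push(17): heap contents = [7, 17, 88]
pop() → 7: heap contents = [17, 88]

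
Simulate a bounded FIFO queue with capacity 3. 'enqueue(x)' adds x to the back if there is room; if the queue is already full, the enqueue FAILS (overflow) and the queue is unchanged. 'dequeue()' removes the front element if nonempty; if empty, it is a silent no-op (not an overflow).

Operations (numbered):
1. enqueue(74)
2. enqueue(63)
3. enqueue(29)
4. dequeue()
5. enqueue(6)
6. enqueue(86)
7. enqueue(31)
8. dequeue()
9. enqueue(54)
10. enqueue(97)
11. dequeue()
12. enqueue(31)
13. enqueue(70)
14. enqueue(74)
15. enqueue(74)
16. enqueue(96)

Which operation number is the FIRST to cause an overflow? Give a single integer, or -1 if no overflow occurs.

1. enqueue(74): size=1
2. enqueue(63): size=2
3. enqueue(29): size=3
4. dequeue(): size=2
5. enqueue(6): size=3
6. enqueue(86): size=3=cap → OVERFLOW (fail)
7. enqueue(31): size=3=cap → OVERFLOW (fail)
8. dequeue(): size=2
9. enqueue(54): size=3
10. enqueue(97): size=3=cap → OVERFLOW (fail)
11. dequeue(): size=2
12. enqueue(31): size=3
13. enqueue(70): size=3=cap → OVERFLOW (fail)
14. enqueue(74): size=3=cap → OVERFLOW (fail)
15. enqueue(74): size=3=cap → OVERFLOW (fail)
16. enqueue(96): size=3=cap → OVERFLOW (fail)

Answer: 6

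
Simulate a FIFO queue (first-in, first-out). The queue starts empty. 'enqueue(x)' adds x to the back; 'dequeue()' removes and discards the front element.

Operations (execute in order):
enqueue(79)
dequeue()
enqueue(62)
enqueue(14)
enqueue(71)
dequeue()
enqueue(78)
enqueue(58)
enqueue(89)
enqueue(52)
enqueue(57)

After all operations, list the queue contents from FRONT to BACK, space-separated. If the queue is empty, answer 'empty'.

Answer: 14 71 78 58 89 52 57

Derivation:
enqueue(79): [79]
dequeue(): []
enqueue(62): [62]
enqueue(14): [62, 14]
enqueue(71): [62, 14, 71]
dequeue(): [14, 71]
enqueue(78): [14, 71, 78]
enqueue(58): [14, 71, 78, 58]
enqueue(89): [14, 71, 78, 58, 89]
enqueue(52): [14, 71, 78, 58, 89, 52]
enqueue(57): [14, 71, 78, 58, 89, 52, 57]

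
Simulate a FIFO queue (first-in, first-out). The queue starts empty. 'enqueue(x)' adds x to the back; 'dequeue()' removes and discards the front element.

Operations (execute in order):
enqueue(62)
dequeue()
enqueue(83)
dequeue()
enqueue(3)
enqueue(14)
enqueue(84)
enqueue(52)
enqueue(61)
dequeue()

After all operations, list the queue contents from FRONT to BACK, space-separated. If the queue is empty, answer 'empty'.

enqueue(62): [62]
dequeue(): []
enqueue(83): [83]
dequeue(): []
enqueue(3): [3]
enqueue(14): [3, 14]
enqueue(84): [3, 14, 84]
enqueue(52): [3, 14, 84, 52]
enqueue(61): [3, 14, 84, 52, 61]
dequeue(): [14, 84, 52, 61]

Answer: 14 84 52 61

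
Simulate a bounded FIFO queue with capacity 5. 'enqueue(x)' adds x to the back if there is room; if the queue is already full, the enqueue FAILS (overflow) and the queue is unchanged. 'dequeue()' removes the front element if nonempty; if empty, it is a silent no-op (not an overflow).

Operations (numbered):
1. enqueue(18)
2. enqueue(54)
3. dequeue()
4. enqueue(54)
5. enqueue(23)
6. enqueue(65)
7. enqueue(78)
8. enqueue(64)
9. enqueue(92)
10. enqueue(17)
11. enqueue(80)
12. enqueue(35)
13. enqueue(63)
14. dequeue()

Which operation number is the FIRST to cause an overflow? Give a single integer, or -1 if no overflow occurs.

Answer: 8

Derivation:
1. enqueue(18): size=1
2. enqueue(54): size=2
3. dequeue(): size=1
4. enqueue(54): size=2
5. enqueue(23): size=3
6. enqueue(65): size=4
7. enqueue(78): size=5
8. enqueue(64): size=5=cap → OVERFLOW (fail)
9. enqueue(92): size=5=cap → OVERFLOW (fail)
10. enqueue(17): size=5=cap → OVERFLOW (fail)
11. enqueue(80): size=5=cap → OVERFLOW (fail)
12. enqueue(35): size=5=cap → OVERFLOW (fail)
13. enqueue(63): size=5=cap → OVERFLOW (fail)
14. dequeue(): size=4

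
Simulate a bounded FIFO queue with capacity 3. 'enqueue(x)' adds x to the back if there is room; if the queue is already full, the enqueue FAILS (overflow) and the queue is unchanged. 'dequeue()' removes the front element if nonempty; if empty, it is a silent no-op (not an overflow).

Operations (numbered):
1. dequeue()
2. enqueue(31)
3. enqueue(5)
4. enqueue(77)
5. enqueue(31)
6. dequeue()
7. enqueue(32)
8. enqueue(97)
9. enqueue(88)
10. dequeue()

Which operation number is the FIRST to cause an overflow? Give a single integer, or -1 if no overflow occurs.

1. dequeue(): empty, no-op, size=0
2. enqueue(31): size=1
3. enqueue(5): size=2
4. enqueue(77): size=3
5. enqueue(31): size=3=cap → OVERFLOW (fail)
6. dequeue(): size=2
7. enqueue(32): size=3
8. enqueue(97): size=3=cap → OVERFLOW (fail)
9. enqueue(88): size=3=cap → OVERFLOW (fail)
10. dequeue(): size=2

Answer: 5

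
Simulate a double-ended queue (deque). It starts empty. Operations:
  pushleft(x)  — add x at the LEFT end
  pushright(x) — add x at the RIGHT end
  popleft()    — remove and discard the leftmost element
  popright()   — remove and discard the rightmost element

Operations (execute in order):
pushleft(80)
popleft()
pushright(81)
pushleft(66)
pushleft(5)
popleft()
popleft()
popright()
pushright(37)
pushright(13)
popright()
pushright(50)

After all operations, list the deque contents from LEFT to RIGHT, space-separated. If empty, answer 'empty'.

Answer: 37 50

Derivation:
pushleft(80): [80]
popleft(): []
pushright(81): [81]
pushleft(66): [66, 81]
pushleft(5): [5, 66, 81]
popleft(): [66, 81]
popleft(): [81]
popright(): []
pushright(37): [37]
pushright(13): [37, 13]
popright(): [37]
pushright(50): [37, 50]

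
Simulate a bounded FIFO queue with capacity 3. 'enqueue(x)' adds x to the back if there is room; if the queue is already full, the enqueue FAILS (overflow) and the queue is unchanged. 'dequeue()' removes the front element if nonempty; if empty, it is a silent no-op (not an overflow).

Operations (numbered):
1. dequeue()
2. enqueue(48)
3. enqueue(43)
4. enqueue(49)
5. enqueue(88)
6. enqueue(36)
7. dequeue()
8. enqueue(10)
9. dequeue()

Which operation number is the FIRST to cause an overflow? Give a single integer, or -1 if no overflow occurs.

1. dequeue(): empty, no-op, size=0
2. enqueue(48): size=1
3. enqueue(43): size=2
4. enqueue(49): size=3
5. enqueue(88): size=3=cap → OVERFLOW (fail)
6. enqueue(36): size=3=cap → OVERFLOW (fail)
7. dequeue(): size=2
8. enqueue(10): size=3
9. dequeue(): size=2

Answer: 5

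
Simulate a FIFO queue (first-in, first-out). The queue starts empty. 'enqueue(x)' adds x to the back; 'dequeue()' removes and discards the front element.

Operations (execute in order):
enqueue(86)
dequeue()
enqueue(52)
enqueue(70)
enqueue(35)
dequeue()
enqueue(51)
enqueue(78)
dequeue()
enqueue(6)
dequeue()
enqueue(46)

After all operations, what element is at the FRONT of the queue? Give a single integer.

enqueue(86): queue = [86]
dequeue(): queue = []
enqueue(52): queue = [52]
enqueue(70): queue = [52, 70]
enqueue(35): queue = [52, 70, 35]
dequeue(): queue = [70, 35]
enqueue(51): queue = [70, 35, 51]
enqueue(78): queue = [70, 35, 51, 78]
dequeue(): queue = [35, 51, 78]
enqueue(6): queue = [35, 51, 78, 6]
dequeue(): queue = [51, 78, 6]
enqueue(46): queue = [51, 78, 6, 46]

Answer: 51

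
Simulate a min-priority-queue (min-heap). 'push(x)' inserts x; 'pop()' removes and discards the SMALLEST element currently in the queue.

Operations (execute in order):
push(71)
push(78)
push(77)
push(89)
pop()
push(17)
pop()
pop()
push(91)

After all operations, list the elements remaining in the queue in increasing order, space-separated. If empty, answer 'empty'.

push(71): heap contents = [71]
push(78): heap contents = [71, 78]
push(77): heap contents = [71, 77, 78]
push(89): heap contents = [71, 77, 78, 89]
pop() → 71: heap contents = [77, 78, 89]
push(17): heap contents = [17, 77, 78, 89]
pop() → 17: heap contents = [77, 78, 89]
pop() → 77: heap contents = [78, 89]
push(91): heap contents = [78, 89, 91]

Answer: 78 89 91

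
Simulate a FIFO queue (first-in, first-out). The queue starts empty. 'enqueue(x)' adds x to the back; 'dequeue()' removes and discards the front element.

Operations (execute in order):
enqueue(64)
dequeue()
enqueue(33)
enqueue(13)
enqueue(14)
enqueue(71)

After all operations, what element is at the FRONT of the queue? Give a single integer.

Answer: 33

Derivation:
enqueue(64): queue = [64]
dequeue(): queue = []
enqueue(33): queue = [33]
enqueue(13): queue = [33, 13]
enqueue(14): queue = [33, 13, 14]
enqueue(71): queue = [33, 13, 14, 71]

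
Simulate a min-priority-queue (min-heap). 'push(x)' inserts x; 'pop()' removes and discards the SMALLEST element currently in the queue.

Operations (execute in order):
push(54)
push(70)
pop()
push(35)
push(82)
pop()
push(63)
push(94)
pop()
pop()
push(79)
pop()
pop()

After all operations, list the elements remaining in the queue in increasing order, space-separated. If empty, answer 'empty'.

Answer: 94

Derivation:
push(54): heap contents = [54]
push(70): heap contents = [54, 70]
pop() → 54: heap contents = [70]
push(35): heap contents = [35, 70]
push(82): heap contents = [35, 70, 82]
pop() → 35: heap contents = [70, 82]
push(63): heap contents = [63, 70, 82]
push(94): heap contents = [63, 70, 82, 94]
pop() → 63: heap contents = [70, 82, 94]
pop() → 70: heap contents = [82, 94]
push(79): heap contents = [79, 82, 94]
pop() → 79: heap contents = [82, 94]
pop() → 82: heap contents = [94]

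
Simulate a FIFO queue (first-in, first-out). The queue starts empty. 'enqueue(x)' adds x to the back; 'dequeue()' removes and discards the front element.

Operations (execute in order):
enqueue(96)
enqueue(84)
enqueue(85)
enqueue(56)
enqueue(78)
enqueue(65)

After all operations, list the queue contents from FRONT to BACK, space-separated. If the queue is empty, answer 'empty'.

enqueue(96): [96]
enqueue(84): [96, 84]
enqueue(85): [96, 84, 85]
enqueue(56): [96, 84, 85, 56]
enqueue(78): [96, 84, 85, 56, 78]
enqueue(65): [96, 84, 85, 56, 78, 65]

Answer: 96 84 85 56 78 65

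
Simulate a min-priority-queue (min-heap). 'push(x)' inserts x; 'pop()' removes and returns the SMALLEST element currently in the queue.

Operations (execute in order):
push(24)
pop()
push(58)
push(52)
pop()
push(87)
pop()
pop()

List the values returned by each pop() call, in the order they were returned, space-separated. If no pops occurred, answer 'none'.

push(24): heap contents = [24]
pop() → 24: heap contents = []
push(58): heap contents = [58]
push(52): heap contents = [52, 58]
pop() → 52: heap contents = [58]
push(87): heap contents = [58, 87]
pop() → 58: heap contents = [87]
pop() → 87: heap contents = []

Answer: 24 52 58 87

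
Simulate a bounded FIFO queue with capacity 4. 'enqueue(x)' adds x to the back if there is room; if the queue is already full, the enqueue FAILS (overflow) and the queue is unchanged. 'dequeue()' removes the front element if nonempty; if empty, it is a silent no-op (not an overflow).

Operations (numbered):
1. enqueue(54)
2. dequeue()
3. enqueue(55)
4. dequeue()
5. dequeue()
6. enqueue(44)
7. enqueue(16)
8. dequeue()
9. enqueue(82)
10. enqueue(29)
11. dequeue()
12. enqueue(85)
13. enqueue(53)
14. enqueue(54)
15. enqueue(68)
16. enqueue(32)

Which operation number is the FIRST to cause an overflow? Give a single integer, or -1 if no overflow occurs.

Answer: 14

Derivation:
1. enqueue(54): size=1
2. dequeue(): size=0
3. enqueue(55): size=1
4. dequeue(): size=0
5. dequeue(): empty, no-op, size=0
6. enqueue(44): size=1
7. enqueue(16): size=2
8. dequeue(): size=1
9. enqueue(82): size=2
10. enqueue(29): size=3
11. dequeue(): size=2
12. enqueue(85): size=3
13. enqueue(53): size=4
14. enqueue(54): size=4=cap → OVERFLOW (fail)
15. enqueue(68): size=4=cap → OVERFLOW (fail)
16. enqueue(32): size=4=cap → OVERFLOW (fail)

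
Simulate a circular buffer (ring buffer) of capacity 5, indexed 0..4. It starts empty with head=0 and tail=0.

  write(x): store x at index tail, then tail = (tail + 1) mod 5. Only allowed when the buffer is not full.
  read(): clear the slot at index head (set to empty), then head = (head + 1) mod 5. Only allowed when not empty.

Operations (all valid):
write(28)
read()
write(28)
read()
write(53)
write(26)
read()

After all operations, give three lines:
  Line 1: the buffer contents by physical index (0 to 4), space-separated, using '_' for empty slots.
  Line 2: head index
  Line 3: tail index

Answer: _ _ _ 26 _
3
4

Derivation:
write(28): buf=[28 _ _ _ _], head=0, tail=1, size=1
read(): buf=[_ _ _ _ _], head=1, tail=1, size=0
write(28): buf=[_ 28 _ _ _], head=1, tail=2, size=1
read(): buf=[_ _ _ _ _], head=2, tail=2, size=0
write(53): buf=[_ _ 53 _ _], head=2, tail=3, size=1
write(26): buf=[_ _ 53 26 _], head=2, tail=4, size=2
read(): buf=[_ _ _ 26 _], head=3, tail=4, size=1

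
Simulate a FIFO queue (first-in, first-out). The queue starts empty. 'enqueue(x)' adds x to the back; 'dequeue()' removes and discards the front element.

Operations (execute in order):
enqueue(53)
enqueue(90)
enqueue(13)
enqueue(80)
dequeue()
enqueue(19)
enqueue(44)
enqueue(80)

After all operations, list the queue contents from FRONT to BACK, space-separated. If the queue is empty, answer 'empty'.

Answer: 90 13 80 19 44 80

Derivation:
enqueue(53): [53]
enqueue(90): [53, 90]
enqueue(13): [53, 90, 13]
enqueue(80): [53, 90, 13, 80]
dequeue(): [90, 13, 80]
enqueue(19): [90, 13, 80, 19]
enqueue(44): [90, 13, 80, 19, 44]
enqueue(80): [90, 13, 80, 19, 44, 80]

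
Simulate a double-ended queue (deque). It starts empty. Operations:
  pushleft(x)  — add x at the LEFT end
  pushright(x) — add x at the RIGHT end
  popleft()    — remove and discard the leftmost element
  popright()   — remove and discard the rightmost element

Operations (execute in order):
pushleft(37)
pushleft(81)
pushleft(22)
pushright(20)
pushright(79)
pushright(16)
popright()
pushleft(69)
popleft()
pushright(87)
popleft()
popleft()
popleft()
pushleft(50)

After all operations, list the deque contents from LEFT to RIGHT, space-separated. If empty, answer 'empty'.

Answer: 50 20 79 87

Derivation:
pushleft(37): [37]
pushleft(81): [81, 37]
pushleft(22): [22, 81, 37]
pushright(20): [22, 81, 37, 20]
pushright(79): [22, 81, 37, 20, 79]
pushright(16): [22, 81, 37, 20, 79, 16]
popright(): [22, 81, 37, 20, 79]
pushleft(69): [69, 22, 81, 37, 20, 79]
popleft(): [22, 81, 37, 20, 79]
pushright(87): [22, 81, 37, 20, 79, 87]
popleft(): [81, 37, 20, 79, 87]
popleft(): [37, 20, 79, 87]
popleft(): [20, 79, 87]
pushleft(50): [50, 20, 79, 87]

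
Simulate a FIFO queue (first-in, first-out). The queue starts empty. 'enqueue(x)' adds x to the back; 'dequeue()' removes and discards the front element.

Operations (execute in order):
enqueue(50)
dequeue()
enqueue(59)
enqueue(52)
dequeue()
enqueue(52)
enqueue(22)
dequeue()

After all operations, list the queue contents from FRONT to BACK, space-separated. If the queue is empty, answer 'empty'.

Answer: 52 22

Derivation:
enqueue(50): [50]
dequeue(): []
enqueue(59): [59]
enqueue(52): [59, 52]
dequeue(): [52]
enqueue(52): [52, 52]
enqueue(22): [52, 52, 22]
dequeue(): [52, 22]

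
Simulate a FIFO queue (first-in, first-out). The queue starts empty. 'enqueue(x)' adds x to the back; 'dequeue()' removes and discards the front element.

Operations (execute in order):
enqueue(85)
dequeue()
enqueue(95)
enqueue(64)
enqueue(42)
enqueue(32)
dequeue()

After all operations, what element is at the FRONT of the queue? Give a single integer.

enqueue(85): queue = [85]
dequeue(): queue = []
enqueue(95): queue = [95]
enqueue(64): queue = [95, 64]
enqueue(42): queue = [95, 64, 42]
enqueue(32): queue = [95, 64, 42, 32]
dequeue(): queue = [64, 42, 32]

Answer: 64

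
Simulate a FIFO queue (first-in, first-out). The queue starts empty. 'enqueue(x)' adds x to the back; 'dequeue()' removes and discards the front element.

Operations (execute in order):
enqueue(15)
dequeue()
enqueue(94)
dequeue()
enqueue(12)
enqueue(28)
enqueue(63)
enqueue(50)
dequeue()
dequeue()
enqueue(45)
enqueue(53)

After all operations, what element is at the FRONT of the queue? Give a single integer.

Answer: 63

Derivation:
enqueue(15): queue = [15]
dequeue(): queue = []
enqueue(94): queue = [94]
dequeue(): queue = []
enqueue(12): queue = [12]
enqueue(28): queue = [12, 28]
enqueue(63): queue = [12, 28, 63]
enqueue(50): queue = [12, 28, 63, 50]
dequeue(): queue = [28, 63, 50]
dequeue(): queue = [63, 50]
enqueue(45): queue = [63, 50, 45]
enqueue(53): queue = [63, 50, 45, 53]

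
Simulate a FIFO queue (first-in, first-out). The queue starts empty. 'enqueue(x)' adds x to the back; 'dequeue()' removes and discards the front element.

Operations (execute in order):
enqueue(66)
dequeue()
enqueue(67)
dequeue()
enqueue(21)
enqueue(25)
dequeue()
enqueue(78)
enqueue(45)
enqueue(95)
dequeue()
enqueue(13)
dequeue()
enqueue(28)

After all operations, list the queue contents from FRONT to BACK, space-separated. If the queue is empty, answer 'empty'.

enqueue(66): [66]
dequeue(): []
enqueue(67): [67]
dequeue(): []
enqueue(21): [21]
enqueue(25): [21, 25]
dequeue(): [25]
enqueue(78): [25, 78]
enqueue(45): [25, 78, 45]
enqueue(95): [25, 78, 45, 95]
dequeue(): [78, 45, 95]
enqueue(13): [78, 45, 95, 13]
dequeue(): [45, 95, 13]
enqueue(28): [45, 95, 13, 28]

Answer: 45 95 13 28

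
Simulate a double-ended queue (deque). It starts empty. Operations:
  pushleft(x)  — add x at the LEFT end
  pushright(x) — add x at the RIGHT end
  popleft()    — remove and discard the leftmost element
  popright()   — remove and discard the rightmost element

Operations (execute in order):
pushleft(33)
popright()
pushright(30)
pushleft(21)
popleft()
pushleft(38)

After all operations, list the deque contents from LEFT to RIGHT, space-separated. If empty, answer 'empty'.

Answer: 38 30

Derivation:
pushleft(33): [33]
popright(): []
pushright(30): [30]
pushleft(21): [21, 30]
popleft(): [30]
pushleft(38): [38, 30]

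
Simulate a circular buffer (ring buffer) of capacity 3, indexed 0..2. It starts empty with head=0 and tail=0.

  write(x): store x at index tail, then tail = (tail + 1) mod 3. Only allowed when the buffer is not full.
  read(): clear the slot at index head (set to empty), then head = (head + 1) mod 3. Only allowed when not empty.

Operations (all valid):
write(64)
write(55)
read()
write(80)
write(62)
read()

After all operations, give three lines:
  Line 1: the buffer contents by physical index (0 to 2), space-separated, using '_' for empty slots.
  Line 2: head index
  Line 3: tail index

Answer: 62 _ 80
2
1

Derivation:
write(64): buf=[64 _ _], head=0, tail=1, size=1
write(55): buf=[64 55 _], head=0, tail=2, size=2
read(): buf=[_ 55 _], head=1, tail=2, size=1
write(80): buf=[_ 55 80], head=1, tail=0, size=2
write(62): buf=[62 55 80], head=1, tail=1, size=3
read(): buf=[62 _ 80], head=2, tail=1, size=2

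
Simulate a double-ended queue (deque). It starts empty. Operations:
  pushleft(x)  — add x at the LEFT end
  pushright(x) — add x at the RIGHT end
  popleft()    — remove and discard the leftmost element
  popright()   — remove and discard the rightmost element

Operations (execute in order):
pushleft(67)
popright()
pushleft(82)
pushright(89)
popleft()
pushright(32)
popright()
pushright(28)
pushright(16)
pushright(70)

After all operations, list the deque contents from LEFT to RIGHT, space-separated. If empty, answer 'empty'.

pushleft(67): [67]
popright(): []
pushleft(82): [82]
pushright(89): [82, 89]
popleft(): [89]
pushright(32): [89, 32]
popright(): [89]
pushright(28): [89, 28]
pushright(16): [89, 28, 16]
pushright(70): [89, 28, 16, 70]

Answer: 89 28 16 70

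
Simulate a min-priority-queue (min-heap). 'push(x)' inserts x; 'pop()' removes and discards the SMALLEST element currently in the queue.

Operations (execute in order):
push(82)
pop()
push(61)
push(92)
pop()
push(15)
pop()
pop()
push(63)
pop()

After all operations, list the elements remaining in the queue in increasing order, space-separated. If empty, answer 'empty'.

Answer: empty

Derivation:
push(82): heap contents = [82]
pop() → 82: heap contents = []
push(61): heap contents = [61]
push(92): heap contents = [61, 92]
pop() → 61: heap contents = [92]
push(15): heap contents = [15, 92]
pop() → 15: heap contents = [92]
pop() → 92: heap contents = []
push(63): heap contents = [63]
pop() → 63: heap contents = []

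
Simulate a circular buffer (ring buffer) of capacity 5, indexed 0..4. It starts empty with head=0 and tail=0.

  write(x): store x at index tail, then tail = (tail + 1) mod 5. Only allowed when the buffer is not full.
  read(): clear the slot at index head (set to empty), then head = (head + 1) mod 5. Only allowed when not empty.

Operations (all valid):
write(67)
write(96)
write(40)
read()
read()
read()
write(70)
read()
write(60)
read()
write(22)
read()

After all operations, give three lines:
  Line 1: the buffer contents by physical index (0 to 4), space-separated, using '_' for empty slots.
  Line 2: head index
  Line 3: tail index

write(67): buf=[67 _ _ _ _], head=0, tail=1, size=1
write(96): buf=[67 96 _ _ _], head=0, tail=2, size=2
write(40): buf=[67 96 40 _ _], head=0, tail=3, size=3
read(): buf=[_ 96 40 _ _], head=1, tail=3, size=2
read(): buf=[_ _ 40 _ _], head=2, tail=3, size=1
read(): buf=[_ _ _ _ _], head=3, tail=3, size=0
write(70): buf=[_ _ _ 70 _], head=3, tail=4, size=1
read(): buf=[_ _ _ _ _], head=4, tail=4, size=0
write(60): buf=[_ _ _ _ 60], head=4, tail=0, size=1
read(): buf=[_ _ _ _ _], head=0, tail=0, size=0
write(22): buf=[22 _ _ _ _], head=0, tail=1, size=1
read(): buf=[_ _ _ _ _], head=1, tail=1, size=0

Answer: _ _ _ _ _
1
1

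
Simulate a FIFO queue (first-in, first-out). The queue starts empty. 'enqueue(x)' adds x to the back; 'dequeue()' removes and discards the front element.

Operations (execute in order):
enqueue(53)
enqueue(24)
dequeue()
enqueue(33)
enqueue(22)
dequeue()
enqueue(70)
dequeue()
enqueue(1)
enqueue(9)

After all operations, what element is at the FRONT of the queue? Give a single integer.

enqueue(53): queue = [53]
enqueue(24): queue = [53, 24]
dequeue(): queue = [24]
enqueue(33): queue = [24, 33]
enqueue(22): queue = [24, 33, 22]
dequeue(): queue = [33, 22]
enqueue(70): queue = [33, 22, 70]
dequeue(): queue = [22, 70]
enqueue(1): queue = [22, 70, 1]
enqueue(9): queue = [22, 70, 1, 9]

Answer: 22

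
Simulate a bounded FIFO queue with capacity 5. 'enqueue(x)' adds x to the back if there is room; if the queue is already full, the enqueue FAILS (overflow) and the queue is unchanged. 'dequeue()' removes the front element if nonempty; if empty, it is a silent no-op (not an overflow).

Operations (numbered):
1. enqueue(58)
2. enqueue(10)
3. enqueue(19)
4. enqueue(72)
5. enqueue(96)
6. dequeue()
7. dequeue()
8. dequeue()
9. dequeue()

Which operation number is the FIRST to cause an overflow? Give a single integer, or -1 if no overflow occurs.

1. enqueue(58): size=1
2. enqueue(10): size=2
3. enqueue(19): size=3
4. enqueue(72): size=4
5. enqueue(96): size=5
6. dequeue(): size=4
7. dequeue(): size=3
8. dequeue(): size=2
9. dequeue(): size=1

Answer: -1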